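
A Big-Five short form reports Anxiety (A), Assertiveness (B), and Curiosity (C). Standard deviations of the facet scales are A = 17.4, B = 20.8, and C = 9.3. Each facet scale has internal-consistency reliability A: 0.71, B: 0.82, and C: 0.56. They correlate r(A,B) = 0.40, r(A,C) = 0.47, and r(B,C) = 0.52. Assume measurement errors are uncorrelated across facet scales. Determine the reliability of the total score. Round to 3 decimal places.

0.861

Var(A+B+C) = 17.4² + 20.8² + 9.3² + 2·[17.4·20.8·0.40 + 17.4·9.3·0.47 + 20.8·9.3·0.52] = 821.89 + 642.824 = 1464.71.
Because errors are independent across components, Cov(Tᵢ,Tⱼ) = Cov(Xᵢ,Xⱼ); the off-diagonal part of the true-score variance is the same as above.
True-score variance = [17.4²·0.71 + 20.8²·0.82 + 9.3²·0.56] + 642.824 = 618.159 + 642.824 = 1260.98.
Reliability = 1260.98 / 1464.71 = 0.861.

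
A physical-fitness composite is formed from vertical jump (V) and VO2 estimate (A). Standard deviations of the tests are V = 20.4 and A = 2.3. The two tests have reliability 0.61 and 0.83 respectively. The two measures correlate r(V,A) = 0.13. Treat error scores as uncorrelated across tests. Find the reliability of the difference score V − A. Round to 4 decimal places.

0.6012

Var(V−A) = 20.4² + 2.3² − 2·20.4·2.3·0.13 = 421.45 − 12.1992 = 409.251.
Under uncorrelated errors the observed covariances equal the true-score covariances, so only the own-variance terms attenuate.
True-score variance = [20.4²·0.61 + 2.3²·0.83] − 12.1992 = 258.248 − 12.1992 = 246.049.
Reliability = 246.049 / 409.251 = 0.6012.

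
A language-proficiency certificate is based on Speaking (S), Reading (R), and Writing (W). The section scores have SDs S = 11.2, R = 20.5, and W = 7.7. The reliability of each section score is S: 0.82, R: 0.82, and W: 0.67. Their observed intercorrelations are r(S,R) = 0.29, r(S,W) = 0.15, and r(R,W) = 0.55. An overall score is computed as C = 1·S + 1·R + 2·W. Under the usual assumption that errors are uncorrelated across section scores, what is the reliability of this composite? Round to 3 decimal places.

0.866

Var(C) = 11.2² + 20.5² + 2²·7.7² + 2·[11.2·20.5·0.29 + 2·11.2·7.7·0.15 + 2·20.5·7.7·0.55] = 782.85 + 532.182 = 1315.03.
With uncorrelated errors the cross-covariances are all true-score covariance, so they carry over unchanged; only the diagonal terms shrink to ρᵢσᵢ².
True-score variance = [11.2²·0.82 + 20.5²·0.82 + 2²·7.7²·0.67] + 532.182 = 606.363 + 532.182 = 1138.55.
Reliability = 1138.55 / 1315.03 = 0.866.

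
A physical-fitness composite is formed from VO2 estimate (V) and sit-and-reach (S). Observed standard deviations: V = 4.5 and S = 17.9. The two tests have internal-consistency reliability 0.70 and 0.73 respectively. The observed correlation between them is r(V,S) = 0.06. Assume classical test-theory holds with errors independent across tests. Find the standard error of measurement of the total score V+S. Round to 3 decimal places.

9.622

Var(total) = 340.66 + 9.666 = 350.326.
True-score variance = 248.074 + 9.666 = 257.74, so reliability = 0.7357.
Error variance = 350.326 − 257.74 = 92.5857; SEM = √92.5857 = 9.622.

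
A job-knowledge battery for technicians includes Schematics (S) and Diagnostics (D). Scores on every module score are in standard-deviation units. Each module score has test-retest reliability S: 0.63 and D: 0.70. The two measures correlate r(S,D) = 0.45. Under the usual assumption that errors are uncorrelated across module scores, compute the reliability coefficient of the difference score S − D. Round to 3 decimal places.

Var(S−D) = 1 + 1 − 2·0.45 = 2 − 0.9 = 1.1.
With uncorrelated errors the cross-covariances are all true-score covariance, so they carry over unchanged; only the diagonal terms shrink to ρᵢσᵢ².
True-score variance = [0.63 + 0.70] − 0.9 = 1.33 − 0.9 = 0.43.
Reliability = 0.43 / 1.1 = 0.391.

0.391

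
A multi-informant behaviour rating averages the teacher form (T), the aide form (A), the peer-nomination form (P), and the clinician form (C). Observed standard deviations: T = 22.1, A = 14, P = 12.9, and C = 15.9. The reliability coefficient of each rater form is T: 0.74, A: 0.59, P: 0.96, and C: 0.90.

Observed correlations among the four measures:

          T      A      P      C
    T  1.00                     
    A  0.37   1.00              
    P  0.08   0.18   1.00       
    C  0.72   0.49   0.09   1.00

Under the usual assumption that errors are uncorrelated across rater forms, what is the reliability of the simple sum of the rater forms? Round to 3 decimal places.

Var(T+A+P+C) = 22.1² + 14² + 12.9² + 15.9² + 2·[22.1·14·0.37 + 22.1·12.9·0.08 + 22.1·15.9·0.72 + 14·12.9·0.18 + 14·15.9·0.49 + 12.9·15.9·0.09] = 1103.63 + 1100.66 = 2204.29.
With uncorrelated errors the cross-covariances are all true-score covariance, so they carry over unchanged; only the diagonal terms shrink to ρᵢσᵢ².
True-score variance = [22.1²·0.74 + 14²·0.59 + 12.9²·0.96 + 15.9²·0.90] + 1100.66 = 864.346 + 1100.66 = 1965.
Reliability = 1965 / 2204.29 = 0.891.

0.891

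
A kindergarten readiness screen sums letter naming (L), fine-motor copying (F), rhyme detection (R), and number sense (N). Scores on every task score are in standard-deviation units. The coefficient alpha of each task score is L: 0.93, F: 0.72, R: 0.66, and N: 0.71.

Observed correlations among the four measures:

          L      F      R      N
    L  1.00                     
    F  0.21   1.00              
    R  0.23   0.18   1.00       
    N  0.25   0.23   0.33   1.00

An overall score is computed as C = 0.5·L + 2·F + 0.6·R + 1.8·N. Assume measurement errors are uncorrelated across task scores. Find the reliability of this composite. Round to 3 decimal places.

Var(C) = 0.5² + 2² + 0.6² + 1.8² + 2·[0.21 + 0.3·0.23 + 0.9·0.25 + 1.2·0.18 + 3.6·0.23 + 1.08·0.33] = 7.85 + 3.8088 = 11.6588.
With uncorrelated errors the cross-covariances are all true-score covariance, so they carry over unchanged; only the diagonal terms shrink to ρᵢσᵢ².
True-score variance = [0.5²·0.93 + 2²·0.72 + 0.6²·0.66 + 1.8²·0.71] + 3.8088 = 5.6505 + 3.8088 = 9.4593.
Reliability = 9.4593 / 11.6588 = 0.811.

0.811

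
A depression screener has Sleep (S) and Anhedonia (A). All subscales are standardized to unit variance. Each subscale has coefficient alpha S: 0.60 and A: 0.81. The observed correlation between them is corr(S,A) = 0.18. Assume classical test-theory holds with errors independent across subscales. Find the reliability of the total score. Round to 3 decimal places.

0.750

Var(S+A) = 2 + 2·[0.18] = 2 + 0.36 = 2.36.
Because errors are independent across components, Cov(Tᵢ,Tⱼ) = Cov(Xᵢ,Xⱼ); the off-diagonal part of the true-score variance is the same as above.
True-score variance = [0.60 + 0.81] + 0.36 = 1.41 + 0.36 = 1.77.
Reliability = 1.77 / 2.36 = 0.750.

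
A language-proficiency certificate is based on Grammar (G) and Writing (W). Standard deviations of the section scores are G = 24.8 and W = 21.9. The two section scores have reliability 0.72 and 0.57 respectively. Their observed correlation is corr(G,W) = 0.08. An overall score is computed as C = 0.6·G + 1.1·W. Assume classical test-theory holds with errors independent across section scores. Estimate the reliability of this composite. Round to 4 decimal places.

Var(C) = 0.6²·24.8² + 1.1²·21.9² + 2·[0.66·24.8·21.9·0.08] = 801.743 + 57.3535 = 859.096.
With uncorrelated errors the cross-covariances are all true-score covariance, so they carry over unchanged; only the diagonal terms shrink to ρᵢσᵢ².
True-score variance = [0.6²·24.8²·0.72 + 1.1²·21.9²·0.57] + 57.3535 = 490.205 + 57.3535 = 547.559.
Reliability = 547.559 / 859.096 = 0.6374.

0.6374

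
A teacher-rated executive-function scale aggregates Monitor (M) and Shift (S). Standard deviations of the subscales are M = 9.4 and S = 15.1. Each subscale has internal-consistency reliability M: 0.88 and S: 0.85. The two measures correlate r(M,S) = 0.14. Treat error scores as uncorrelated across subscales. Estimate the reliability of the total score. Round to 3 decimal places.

0.874

Var(M+S) = 9.4² + 15.1² + 2·[9.4·15.1·0.14] = 316.37 + 39.7432 = 356.113.
With uncorrelated errors the cross-covariances are all true-score covariance, so they carry over unchanged; only the diagonal terms shrink to ρᵢσᵢ².
True-score variance = [9.4²·0.88 + 15.1²·0.85] + 39.7432 = 271.565 + 39.7432 = 311.308.
Reliability = 311.308 / 356.113 = 0.874.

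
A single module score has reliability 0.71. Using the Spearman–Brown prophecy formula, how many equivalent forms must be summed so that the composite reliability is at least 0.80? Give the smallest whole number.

2

k ≥ ρ*(1−ρ₁)/(ρ₁(1−ρ*)) = 0.80·0.29 / (0.71·0.20) = 1.634.
Smallest integer k = 2.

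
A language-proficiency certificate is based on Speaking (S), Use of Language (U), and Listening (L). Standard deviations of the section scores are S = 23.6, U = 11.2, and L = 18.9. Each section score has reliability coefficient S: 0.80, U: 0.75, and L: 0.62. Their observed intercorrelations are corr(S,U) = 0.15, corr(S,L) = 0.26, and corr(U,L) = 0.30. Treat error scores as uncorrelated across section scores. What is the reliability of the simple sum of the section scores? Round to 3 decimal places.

Var(S+U+L) = 23.6² + 11.2² + 18.9² + 2·[23.6·11.2·0.15 + 23.6·18.9·0.26 + 11.2·18.9·0.30] = 1039.61 + 438.245 = 1477.85.
With uncorrelated errors the cross-covariances are all true-score covariance, so they carry over unchanged; only the diagonal terms shrink to ρᵢσᵢ².
True-score variance = [23.6²·0.80 + 11.2²·0.75 + 18.9²·0.62] + 438.245 = 761.118 + 438.245 = 1199.36.
Reliability = 1199.36 / 1477.85 = 0.812.

0.812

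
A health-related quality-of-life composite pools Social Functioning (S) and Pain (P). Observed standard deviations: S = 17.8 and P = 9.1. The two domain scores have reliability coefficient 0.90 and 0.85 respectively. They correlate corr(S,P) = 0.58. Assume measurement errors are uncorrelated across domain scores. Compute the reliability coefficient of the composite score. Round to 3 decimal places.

0.925

Var(S+P) = 17.8² + 9.1² + 2·[17.8·9.1·0.58] = 399.65 + 187.897 = 587.547.
Because errors are independent across components, Cov(Tᵢ,Tⱼ) = Cov(Xᵢ,Xⱼ); the off-diagonal part of the true-score variance is the same as above.
True-score variance = [17.8²·0.90 + 9.1²·0.85] + 187.897 = 355.545 + 187.897 = 543.441.
Reliability = 543.441 / 587.547 = 0.925.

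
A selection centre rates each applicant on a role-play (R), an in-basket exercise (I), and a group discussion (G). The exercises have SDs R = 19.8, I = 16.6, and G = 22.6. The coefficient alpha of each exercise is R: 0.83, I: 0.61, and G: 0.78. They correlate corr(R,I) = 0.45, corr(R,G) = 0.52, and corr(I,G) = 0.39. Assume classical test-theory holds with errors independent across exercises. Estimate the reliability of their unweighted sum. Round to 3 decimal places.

Var(R+I+G) = 19.8² + 16.6² + 22.6² + 2·[19.8·16.6·0.45 + 19.8·22.6·0.52 + 16.6·22.6·0.39] = 1178.36 + 1053.82 = 2232.18.
Under uncorrelated errors the observed covariances equal the true-score covariances, so only the own-variance terms attenuate.
True-score variance = [19.8²·0.83 + 16.6²·0.61 + 22.6²·0.78] + 1053.82 = 891.878 + 1053.82 = 1945.69.
Reliability = 1945.69 / 2232.18 = 0.872.

0.872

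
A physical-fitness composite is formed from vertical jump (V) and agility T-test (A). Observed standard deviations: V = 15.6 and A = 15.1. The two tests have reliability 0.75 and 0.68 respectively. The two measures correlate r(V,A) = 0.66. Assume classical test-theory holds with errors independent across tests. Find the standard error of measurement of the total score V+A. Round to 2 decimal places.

Var(total) = 471.37 + 310.939 = 782.309.
True-score variance = 337.567 + 310.939 = 648.506, so reliability = 0.8290.
Error variance = 782.309 − 648.506 = 133.803; SEM = √133.803 = 11.57.

11.57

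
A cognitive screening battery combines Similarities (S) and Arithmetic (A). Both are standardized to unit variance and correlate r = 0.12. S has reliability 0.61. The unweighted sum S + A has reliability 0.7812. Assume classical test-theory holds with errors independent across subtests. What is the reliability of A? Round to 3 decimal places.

Var(S+A) = 2 + 2·0.12 = 2.240.
True-score variance = ρ_S + ρ_A + 2·0.12, so 0.7812 = (0.61 + ρ_A + 0.24) / 2.240.
ρ_A = 0.7812·2.240 − 0.61 − 0.24 = 0.900.

0.900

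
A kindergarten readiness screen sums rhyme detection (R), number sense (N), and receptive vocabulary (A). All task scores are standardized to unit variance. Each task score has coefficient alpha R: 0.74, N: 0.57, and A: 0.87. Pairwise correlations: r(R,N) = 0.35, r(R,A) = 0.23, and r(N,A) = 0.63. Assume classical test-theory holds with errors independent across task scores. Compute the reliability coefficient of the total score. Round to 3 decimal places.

0.849

Var(R+N+A) = 3 + 2·[0.35 + 0.23 + 0.63] = 3 + 2.42 = 5.42.
Because errors are independent across components, Cov(Tᵢ,Tⱼ) = Cov(Xᵢ,Xⱼ); the off-diagonal part of the true-score variance is the same as above.
True-score variance = [0.74 + 0.57 + 0.87] + 2.42 = 2.18 + 2.42 = 4.6.
Reliability = 4.6 / 5.42 = 0.849.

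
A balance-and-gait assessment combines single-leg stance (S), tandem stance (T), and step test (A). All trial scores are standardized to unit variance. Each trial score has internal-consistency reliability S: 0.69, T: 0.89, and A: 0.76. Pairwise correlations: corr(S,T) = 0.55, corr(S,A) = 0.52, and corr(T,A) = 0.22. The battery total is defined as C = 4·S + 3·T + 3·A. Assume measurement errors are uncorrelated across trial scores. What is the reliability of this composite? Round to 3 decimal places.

0.873

Var(C) = 4² + 3² + 3² + 2·[12·0.55 + 12·0.52 + 9·0.22] = 34 + 29.64 = 63.64.
Because errors are independent across components, Cov(Tᵢ,Tⱼ) = Cov(Xᵢ,Xⱼ); the off-diagonal part of the true-score variance is the same as above.
True-score variance = [4²·0.69 + 3²·0.89 + 3²·0.76] + 29.64 = 25.89 + 29.64 = 55.53.
Reliability = 55.53 / 63.64 = 0.873.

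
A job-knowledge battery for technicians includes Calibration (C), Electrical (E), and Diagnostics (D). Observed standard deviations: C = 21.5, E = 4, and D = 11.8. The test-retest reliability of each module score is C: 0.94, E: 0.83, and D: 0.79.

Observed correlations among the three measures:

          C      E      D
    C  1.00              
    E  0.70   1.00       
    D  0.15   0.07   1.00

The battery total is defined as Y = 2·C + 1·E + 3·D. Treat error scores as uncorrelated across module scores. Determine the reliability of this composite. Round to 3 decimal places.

0.902

Var(Y) = 2²·21.5² + 4² + 3²·11.8² + 2·[2·21.5·4·0.70 + 6·21.5·11.8·0.15 + 3·4·11.8·0.07] = 3118.16 + 717.284 = 3835.44.
With uncorrelated errors the cross-covariances are all true-score covariance, so they carry over unchanged; only the diagonal terms shrink to ρᵢσᵢ².
True-score variance = [2²·21.5²·0.94 + 4²·0.83 + 3²·11.8²·0.79] + 717.284 = 2741.34 + 717.284 = 3458.62.
Reliability = 3458.62 / 3835.44 = 0.902.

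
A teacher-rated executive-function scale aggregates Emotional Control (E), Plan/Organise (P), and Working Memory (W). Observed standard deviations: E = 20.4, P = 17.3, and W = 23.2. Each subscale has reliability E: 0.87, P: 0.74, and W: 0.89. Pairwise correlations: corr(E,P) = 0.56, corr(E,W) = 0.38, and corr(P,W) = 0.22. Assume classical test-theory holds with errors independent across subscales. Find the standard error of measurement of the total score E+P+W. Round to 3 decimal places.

Var(total) = 1253.69 + 931.562 = 2185.25.
True-score variance = 1062.57 + 931.562 = 1994.13, so reliability = 0.9125.
Error variance = 2185.25 − 1994.13 = 191.123; SEM = √191.123 = 13.825.

13.825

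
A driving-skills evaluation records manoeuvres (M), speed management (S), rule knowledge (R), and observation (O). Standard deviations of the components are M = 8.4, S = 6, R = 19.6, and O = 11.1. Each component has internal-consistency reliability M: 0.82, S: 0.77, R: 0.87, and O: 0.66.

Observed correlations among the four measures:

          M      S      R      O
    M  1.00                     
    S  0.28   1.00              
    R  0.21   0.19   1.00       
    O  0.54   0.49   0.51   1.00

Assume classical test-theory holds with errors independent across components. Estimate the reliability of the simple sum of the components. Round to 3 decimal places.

Var(M+S+R+O) = 8.4² + 6² + 19.6² + 11.1² + 2·[8.4·6·0.28 + 8.4·19.6·0.21 + 8.4·11.1·0.54 + 6·19.6·0.19 + 6·11.1·0.49 + 19.6·11.1·0.51] = 613.93 + 529.939 = 1143.87.
With uncorrelated errors the cross-covariances are all true-score covariance, so they carry over unchanged; only the diagonal terms shrink to ρᵢσᵢ².
True-score variance = [8.4²·0.82 + 6²·0.77 + 19.6²·0.87 + 11.1²·0.66] + 529.939 = 501.117 + 529.939 = 1031.06.
Reliability = 1031.06 / 1143.87 = 0.901.

0.901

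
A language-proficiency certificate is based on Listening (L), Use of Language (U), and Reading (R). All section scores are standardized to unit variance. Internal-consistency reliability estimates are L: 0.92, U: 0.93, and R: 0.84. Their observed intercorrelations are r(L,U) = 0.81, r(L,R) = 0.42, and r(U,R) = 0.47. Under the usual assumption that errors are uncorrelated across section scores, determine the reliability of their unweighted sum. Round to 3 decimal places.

0.952

Var(L+U+R) = 3 + 2·[0.81 + 0.42 + 0.47] = 3 + 3.4 = 6.4.
With uncorrelated errors the cross-covariances are all true-score covariance, so they carry over unchanged; only the diagonal terms shrink to ρᵢσᵢ².
True-score variance = [0.92 + 0.93 + 0.84] + 3.4 = 2.69 + 3.4 = 6.09.
Reliability = 6.09 / 6.4 = 0.952.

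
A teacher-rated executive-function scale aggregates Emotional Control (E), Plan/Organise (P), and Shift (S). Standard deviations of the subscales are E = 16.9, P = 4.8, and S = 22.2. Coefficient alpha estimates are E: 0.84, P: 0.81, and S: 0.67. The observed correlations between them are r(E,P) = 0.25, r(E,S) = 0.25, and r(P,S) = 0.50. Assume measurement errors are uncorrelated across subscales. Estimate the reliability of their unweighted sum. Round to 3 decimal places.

Var(E+P+S) = 16.9² + 4.8² + 22.2² + 2·[16.9·4.8·0.25 + 16.9·22.2·0.25 + 4.8·22.2·0.50] = 801.49 + 334.71 = 1136.2.
Because errors are independent across components, Cov(Tᵢ,Tⱼ) = Cov(Xᵢ,Xⱼ); the off-diagonal part of the true-score variance is the same as above.
True-score variance = [16.9²·0.84 + 4.8²·0.81 + 22.2²·0.67] + 334.71 = 588.778 + 334.71 = 923.488.
Reliability = 923.488 / 1136.2 = 0.813.

0.813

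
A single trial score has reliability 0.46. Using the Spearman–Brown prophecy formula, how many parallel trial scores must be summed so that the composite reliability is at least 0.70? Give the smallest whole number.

k ≥ ρ*(1−ρ₁)/(ρ₁(1−ρ*)) = 0.70·0.54 / (0.46·0.30) = 2.739.
Smallest integer k = 3.

3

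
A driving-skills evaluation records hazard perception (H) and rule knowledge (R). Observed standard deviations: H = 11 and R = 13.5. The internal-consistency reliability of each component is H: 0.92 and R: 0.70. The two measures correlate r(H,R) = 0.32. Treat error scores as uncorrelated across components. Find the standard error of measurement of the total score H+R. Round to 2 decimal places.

8.02

Var(total) = 303.25 + 95.04 = 398.29.
True-score variance = 238.895 + 95.04 = 333.935, so reliability = 0.8384.
Error variance = 398.29 − 333.935 = 64.355; SEM = √64.355 = 8.02.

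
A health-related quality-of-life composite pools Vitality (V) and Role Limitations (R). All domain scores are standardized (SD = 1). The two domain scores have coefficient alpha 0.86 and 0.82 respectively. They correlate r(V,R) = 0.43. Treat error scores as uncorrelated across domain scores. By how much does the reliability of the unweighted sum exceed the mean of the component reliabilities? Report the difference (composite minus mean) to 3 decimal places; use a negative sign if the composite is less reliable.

Var(sum) = 2 + 0.86 = 2.86; true-score variance = 1.68 + 0.86 = 2.54; composite reliability = 0.8881.
Mean component reliability = 0.8400.
Difference = 0.8881 − 0.8400 = 0.048.

0.048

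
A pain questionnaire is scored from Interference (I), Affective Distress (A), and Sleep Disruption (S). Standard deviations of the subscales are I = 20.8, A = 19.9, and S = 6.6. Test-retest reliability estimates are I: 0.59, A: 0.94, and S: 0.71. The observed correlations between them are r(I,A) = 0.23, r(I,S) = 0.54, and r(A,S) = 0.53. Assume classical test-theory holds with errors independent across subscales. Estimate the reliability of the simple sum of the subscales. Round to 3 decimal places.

0.842

Var(I+A+S) = 20.8² + 19.9² + 6.6² + 2·[20.8·19.9·0.23 + 20.8·6.6·0.54 + 19.9·6.6·0.53] = 872.21 + 477.886 = 1350.1.
Under uncorrelated errors the observed covariances equal the true-score covariances, so only the own-variance terms attenuate.
True-score variance = [20.8²·0.59 + 19.9²·0.94 + 6.6²·0.71] + 477.886 = 658.435 + 477.886 = 1136.32.
Reliability = 1136.32 / 1350.1 = 0.842.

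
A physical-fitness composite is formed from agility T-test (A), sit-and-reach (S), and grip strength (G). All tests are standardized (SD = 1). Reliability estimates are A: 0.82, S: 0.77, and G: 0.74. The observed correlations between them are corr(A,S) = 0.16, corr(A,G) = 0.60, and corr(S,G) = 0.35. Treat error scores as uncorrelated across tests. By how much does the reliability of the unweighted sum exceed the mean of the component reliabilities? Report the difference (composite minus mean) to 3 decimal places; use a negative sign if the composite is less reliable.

Var(sum) = 3 + 2.22 = 5.22; true-score variance = 2.33 + 2.22 = 4.55; composite reliability = 0.8716.
Mean component reliability = 0.7767.
Difference = 0.8716 − 0.7767 = 0.095.

0.095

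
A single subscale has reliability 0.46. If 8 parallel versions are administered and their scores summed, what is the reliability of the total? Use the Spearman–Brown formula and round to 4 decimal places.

0.8720

ρ_k = kρ / (1 + (k−1)ρ) = 8·0.46 / (1 + 7·0.46) = 3.680 / 4.220 = 0.8720.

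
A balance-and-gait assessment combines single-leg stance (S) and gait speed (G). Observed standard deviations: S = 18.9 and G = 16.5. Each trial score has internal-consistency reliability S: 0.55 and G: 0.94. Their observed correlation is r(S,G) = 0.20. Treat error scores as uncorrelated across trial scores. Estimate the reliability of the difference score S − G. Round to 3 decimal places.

0.649

Var(S−G) = 18.9² + 16.5² − 2·18.9·16.5·0.20 = 629.46 − 124.74 = 504.72.
Because errors are independent across components, Cov(Tᵢ,Tⱼ) = Cov(Xᵢ,Xⱼ); the off-diagonal part of the true-score variance is the same as above.
True-score variance = [18.9²·0.55 + 16.5²·0.94] − 124.74 = 452.38 − 124.74 = 327.64.
Reliability = 327.64 / 504.72 = 0.649.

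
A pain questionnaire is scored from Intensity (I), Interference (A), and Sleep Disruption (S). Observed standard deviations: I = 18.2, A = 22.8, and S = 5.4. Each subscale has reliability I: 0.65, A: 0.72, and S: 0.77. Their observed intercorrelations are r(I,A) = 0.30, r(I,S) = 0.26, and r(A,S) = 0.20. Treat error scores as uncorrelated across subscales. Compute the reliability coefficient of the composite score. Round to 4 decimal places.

0.7819

Var(I+A+S) = 18.2² + 22.8² + 5.4² + 2·[18.2·22.8·0.30 + 18.2·5.4·0.26 + 22.8·5.4·0.20] = 880.24 + 349.33 = 1229.57.
With uncorrelated errors the cross-covariances are all true-score covariance, so they carry over unchanged; only the diagonal terms shrink to ρᵢσᵢ².
True-score variance = [18.2²·0.65 + 22.8²·0.72 + 5.4²·0.77] + 349.33 = 612.044 + 349.33 = 961.374.
Reliability = 961.374 / 1229.57 = 0.7819.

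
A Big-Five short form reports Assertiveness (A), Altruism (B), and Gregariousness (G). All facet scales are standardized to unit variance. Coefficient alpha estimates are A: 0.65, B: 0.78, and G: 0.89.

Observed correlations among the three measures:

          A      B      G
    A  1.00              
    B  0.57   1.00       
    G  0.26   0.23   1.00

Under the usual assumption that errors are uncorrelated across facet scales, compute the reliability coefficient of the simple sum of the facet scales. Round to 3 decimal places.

0.867

Var(A+B+G) = 3 + 2·[0.57 + 0.26 + 0.23] = 3 + 2.12 = 5.12.
Under uncorrelated errors the observed covariances equal the true-score covariances, so only the own-variance terms attenuate.
True-score variance = [0.65 + 0.78 + 0.89] + 2.12 = 2.32 + 2.12 = 4.44.
Reliability = 4.44 / 5.12 = 0.867.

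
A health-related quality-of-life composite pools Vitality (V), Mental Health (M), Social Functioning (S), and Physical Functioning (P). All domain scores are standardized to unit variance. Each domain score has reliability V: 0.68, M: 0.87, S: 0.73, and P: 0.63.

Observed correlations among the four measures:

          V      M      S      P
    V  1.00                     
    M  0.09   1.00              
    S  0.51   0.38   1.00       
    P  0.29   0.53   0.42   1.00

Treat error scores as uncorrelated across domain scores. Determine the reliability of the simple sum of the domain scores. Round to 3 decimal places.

Var(V+M+S+P) = 4 + 2·[0.09 + 0.51 + 0.29 + 0.38 + 0.53 + 0.42] = 4 + 4.44 = 8.44.
With uncorrelated errors the cross-covariances are all true-score covariance, so they carry over unchanged; only the diagonal terms shrink to ρᵢσᵢ².
True-score variance = [0.68 + 0.87 + 0.73 + 0.63] + 4.44 = 2.91 + 4.44 = 7.35.
Reliability = 7.35 / 8.44 = 0.871.

0.871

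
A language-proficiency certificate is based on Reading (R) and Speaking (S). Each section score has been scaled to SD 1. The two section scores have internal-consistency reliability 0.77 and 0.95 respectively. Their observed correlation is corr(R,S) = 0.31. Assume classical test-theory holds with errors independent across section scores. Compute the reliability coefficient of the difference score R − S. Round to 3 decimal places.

0.797

Var(R−S) = 1 + 1 − 2·0.31 = 2 − 0.62 = 1.38.
With uncorrelated errors the cross-covariances are all true-score covariance, so they carry over unchanged; only the diagonal terms shrink to ρᵢσᵢ².
True-score variance = [0.77 + 0.95] − 0.62 = 1.72 − 0.62 = 1.1.
Reliability = 1.1 / 1.38 = 0.797.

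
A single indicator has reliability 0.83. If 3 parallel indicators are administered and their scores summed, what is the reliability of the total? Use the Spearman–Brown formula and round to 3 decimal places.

ρ_k = kρ / (1 + (k−1)ρ) = 3·0.83 / (1 + 2·0.83) = 2.490 / 2.660 = 0.936.

0.936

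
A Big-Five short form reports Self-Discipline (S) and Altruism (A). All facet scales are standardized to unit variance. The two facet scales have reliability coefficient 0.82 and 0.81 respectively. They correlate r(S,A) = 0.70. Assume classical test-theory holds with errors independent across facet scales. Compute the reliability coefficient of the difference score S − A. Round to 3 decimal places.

0.383

Var(S−A) = 1 + 1 − 2·0.70 = 2 − 1.4 = 0.6.
With uncorrelated errors the cross-covariances are all true-score covariance, so they carry over unchanged; only the diagonal terms shrink to ρᵢσᵢ².
True-score variance = [0.82 + 0.81] − 1.4 = 1.63 − 1.4 = 0.23.
Reliability = 0.23 / 0.6 = 0.383.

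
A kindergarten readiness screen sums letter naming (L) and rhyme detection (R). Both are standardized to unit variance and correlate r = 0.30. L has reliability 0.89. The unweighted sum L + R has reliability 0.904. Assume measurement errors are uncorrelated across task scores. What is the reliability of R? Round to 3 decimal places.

0.860

Var(L+R) = 2 + 2·0.30 = 2.600.
True-score variance = ρ_L + ρ_R + 2·0.30, so 0.904 = (0.89 + ρ_R + 0.60) / 2.600.
ρ_R = 0.904·2.600 − 0.89 − 0.60 = 0.860.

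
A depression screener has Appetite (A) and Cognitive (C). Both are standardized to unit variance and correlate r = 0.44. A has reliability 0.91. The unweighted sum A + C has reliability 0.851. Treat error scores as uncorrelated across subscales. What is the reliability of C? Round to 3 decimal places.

0.661

Var(A+C) = 2 + 2·0.44 = 2.880.
True-score variance = ρ_A + ρ_C + 2·0.44, so 0.851 = (0.91 + ρ_C + 0.88) / 2.880.
ρ_C = 0.851·2.880 − 0.91 − 0.88 = 0.661.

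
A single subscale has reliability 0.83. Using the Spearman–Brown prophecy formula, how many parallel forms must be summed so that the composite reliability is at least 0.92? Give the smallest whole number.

k ≥ ρ*(1−ρ₁)/(ρ₁(1−ρ*)) = 0.92·0.17 / (0.83·0.08) = 2.355.
Smallest integer k = 3.

3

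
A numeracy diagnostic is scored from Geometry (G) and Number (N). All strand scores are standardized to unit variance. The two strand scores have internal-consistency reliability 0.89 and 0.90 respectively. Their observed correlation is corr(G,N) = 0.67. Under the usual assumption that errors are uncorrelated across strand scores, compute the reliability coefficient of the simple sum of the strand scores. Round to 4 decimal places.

0.9371

Var(G+N) = 2 + 2·[0.67] = 2 + 1.34 = 3.34.
Under uncorrelated errors the observed covariances equal the true-score covariances, so only the own-variance terms attenuate.
True-score variance = [0.89 + 0.90] + 1.34 = 1.79 + 1.34 = 3.13.
Reliability = 3.13 / 3.34 = 0.9371.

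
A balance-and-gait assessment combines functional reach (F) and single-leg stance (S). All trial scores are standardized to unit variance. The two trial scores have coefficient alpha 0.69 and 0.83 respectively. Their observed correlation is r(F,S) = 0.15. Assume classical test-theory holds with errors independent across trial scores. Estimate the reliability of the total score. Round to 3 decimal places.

Var(F+S) = 2 + 2·[0.15] = 2 + 0.3 = 2.3.
Because errors are independent across components, Cov(Tᵢ,Tⱼ) = Cov(Xᵢ,Xⱼ); the off-diagonal part of the true-score variance is the same as above.
True-score variance = [0.69 + 0.83] + 0.3 = 1.52 + 0.3 = 1.82.
Reliability = 1.82 / 2.3 = 0.791.

0.791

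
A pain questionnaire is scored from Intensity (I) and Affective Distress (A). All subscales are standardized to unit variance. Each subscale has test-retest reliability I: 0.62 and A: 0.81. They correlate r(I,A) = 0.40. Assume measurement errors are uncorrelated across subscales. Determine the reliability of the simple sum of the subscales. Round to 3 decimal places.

0.796

Var(I+A) = 2 + 2·[0.40] = 2 + 0.8 = 2.8.
Because errors are independent across components, Cov(Tᵢ,Tⱼ) = Cov(Xᵢ,Xⱼ); the off-diagonal part of the true-score variance is the same as above.
True-score variance = [0.62 + 0.81] + 0.8 = 1.43 + 0.8 = 2.23.
Reliability = 2.23 / 2.8 = 0.796.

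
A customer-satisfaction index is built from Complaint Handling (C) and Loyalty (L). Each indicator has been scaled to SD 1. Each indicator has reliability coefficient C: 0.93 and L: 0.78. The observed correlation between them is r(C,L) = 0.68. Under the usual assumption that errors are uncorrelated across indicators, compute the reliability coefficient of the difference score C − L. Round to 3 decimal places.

Var(C−L) = 1 + 1 − 2·0.68 = 2 − 1.36 = 0.64.
Because errors are independent across components, Cov(Tᵢ,Tⱼ) = Cov(Xᵢ,Xⱼ); the off-diagonal part of the true-score variance is the same as above.
True-score variance = [0.93 + 0.78] − 1.36 = 1.71 − 1.36 = 0.35.
Reliability = 0.35 / 0.64 = 0.547.

0.547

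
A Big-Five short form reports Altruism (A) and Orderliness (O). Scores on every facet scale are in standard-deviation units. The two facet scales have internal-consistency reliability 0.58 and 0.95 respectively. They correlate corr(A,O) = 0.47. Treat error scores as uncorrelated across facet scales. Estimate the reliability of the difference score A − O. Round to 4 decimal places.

0.5566

Var(A−O) = 1 + 1 − 2·0.47 = 2 − 0.94 = 1.06.
Under uncorrelated errors the observed covariances equal the true-score covariances, so only the own-variance terms attenuate.
True-score variance = [0.58 + 0.95] − 0.94 = 1.53 − 0.94 = 0.59.
Reliability = 0.59 / 1.06 = 0.5566.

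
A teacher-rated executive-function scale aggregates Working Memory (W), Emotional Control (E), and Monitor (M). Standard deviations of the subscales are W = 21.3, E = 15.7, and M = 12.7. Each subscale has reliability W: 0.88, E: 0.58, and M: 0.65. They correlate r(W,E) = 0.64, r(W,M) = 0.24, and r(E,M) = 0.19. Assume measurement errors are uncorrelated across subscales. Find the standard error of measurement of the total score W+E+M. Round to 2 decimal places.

Var(total) = 861.47 + 633.658 = 1495.13.
True-score variance = 647.05 + 633.658 = 1280.71, so reliability = 0.8566.
Error variance = 1495.13 − 1280.71 = 214.42; SEM = √214.42 = 14.64.

14.64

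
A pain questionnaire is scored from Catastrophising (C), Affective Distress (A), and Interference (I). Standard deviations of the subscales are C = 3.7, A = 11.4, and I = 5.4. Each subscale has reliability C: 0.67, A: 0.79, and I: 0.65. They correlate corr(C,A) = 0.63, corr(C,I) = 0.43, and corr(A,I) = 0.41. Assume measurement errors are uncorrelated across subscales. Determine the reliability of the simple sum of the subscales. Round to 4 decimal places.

0.8569

Var(C+A+I) = 3.7² + 11.4² + 5.4² + 2·[3.7·11.4·0.63 + 3.7·5.4·0.43 + 11.4·5.4·0.41] = 172.81 + 120.809 = 293.619.
Under uncorrelated errors the observed covariances equal the true-score covariances, so only the own-variance terms attenuate.
True-score variance = [3.7²·0.67 + 11.4²·0.79 + 5.4²·0.65] + 120.809 = 130.795 + 120.809 = 251.604.
Reliability = 251.604 / 293.619 = 0.8569.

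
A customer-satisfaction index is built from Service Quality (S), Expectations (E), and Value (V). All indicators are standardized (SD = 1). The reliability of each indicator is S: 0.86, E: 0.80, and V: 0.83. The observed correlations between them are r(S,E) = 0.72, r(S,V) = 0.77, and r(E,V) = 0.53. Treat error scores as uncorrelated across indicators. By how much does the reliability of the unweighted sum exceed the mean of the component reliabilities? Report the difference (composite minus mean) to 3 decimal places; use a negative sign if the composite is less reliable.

Var(sum) = 3 + 4.04 = 7.04; true-score variance = 2.49 + 4.04 = 6.53; composite reliability = 0.9276.
Mean component reliability = 0.8300.
Difference = 0.9276 − 0.8300 = 0.098.

0.098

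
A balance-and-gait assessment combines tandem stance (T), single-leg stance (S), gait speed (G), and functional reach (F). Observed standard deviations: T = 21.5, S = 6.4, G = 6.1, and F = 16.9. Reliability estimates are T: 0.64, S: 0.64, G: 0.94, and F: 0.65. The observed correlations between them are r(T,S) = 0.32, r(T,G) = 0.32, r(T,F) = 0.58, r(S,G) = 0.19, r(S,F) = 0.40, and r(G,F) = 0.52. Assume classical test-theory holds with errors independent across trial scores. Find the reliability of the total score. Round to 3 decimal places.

0.826

Var(T+S+G+F) = 21.5² + 6.4² + 6.1² + 16.9² + 2·[21.5·6.4·0.32 + 21.5·6.1·0.32 + 21.5·16.9·0.58 + 6.4·6.1·0.19 + 6.4·16.9·0.40 + 6.1·16.9·0.52] = 826.03 + 802.063 = 1628.09.
Under uncorrelated errors the observed covariances equal the true-score covariances, so only the own-variance terms attenuate.
True-score variance = [21.5²·0.64 + 6.4²·0.64 + 6.1²·0.94 + 16.9²·0.65] + 802.063 = 542.678 + 802.063 = 1344.74.
Reliability = 1344.74 / 1628.09 = 0.826.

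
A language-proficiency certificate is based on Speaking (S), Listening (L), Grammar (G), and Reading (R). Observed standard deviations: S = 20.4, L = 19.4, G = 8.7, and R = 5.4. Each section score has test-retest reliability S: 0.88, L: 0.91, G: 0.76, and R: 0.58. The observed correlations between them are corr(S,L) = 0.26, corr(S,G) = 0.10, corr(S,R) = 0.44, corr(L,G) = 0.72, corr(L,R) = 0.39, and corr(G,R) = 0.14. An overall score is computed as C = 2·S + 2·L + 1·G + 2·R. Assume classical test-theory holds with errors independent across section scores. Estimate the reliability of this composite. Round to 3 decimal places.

Var(C) = 2²·20.4² + 2²·19.4² + 8.7² + 2²·5.4² + 2·[4·20.4·19.4·0.26 + 2·20.4·8.7·0.10 + 4·20.4·5.4·0.44 + 2·19.4·8.7·0.72 + 4·19.4·5.4·0.39 + 2·8.7·5.4·0.14] = 3362.41 + 2121.18 = 5483.59.
With uncorrelated errors the cross-covariances are all true-score covariance, so they carry over unchanged; only the diagonal terms shrink to ρᵢσᵢ².
True-score variance = [2²·20.4²·0.88 + 2²·19.4²·0.91 + 8.7²·0.76 + 2²·5.4²·0.58] + 2121.18 = 2960.01 + 2121.18 = 5081.19.
Reliability = 5081.19 / 5483.59 = 0.927.

0.927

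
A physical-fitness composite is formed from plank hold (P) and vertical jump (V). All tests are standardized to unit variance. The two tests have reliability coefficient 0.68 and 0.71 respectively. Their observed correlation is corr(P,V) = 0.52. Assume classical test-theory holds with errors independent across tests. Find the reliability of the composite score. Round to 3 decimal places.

Var(P+V) = 2 + 2·[0.52] = 2 + 1.04 = 3.04.
Because errors are independent across components, Cov(Tᵢ,Tⱼ) = Cov(Xᵢ,Xⱼ); the off-diagonal part of the true-score variance is the same as above.
True-score variance = [0.68 + 0.71] + 1.04 = 1.39 + 1.04 = 2.43.
Reliability = 2.43 / 3.04 = 0.799.

0.799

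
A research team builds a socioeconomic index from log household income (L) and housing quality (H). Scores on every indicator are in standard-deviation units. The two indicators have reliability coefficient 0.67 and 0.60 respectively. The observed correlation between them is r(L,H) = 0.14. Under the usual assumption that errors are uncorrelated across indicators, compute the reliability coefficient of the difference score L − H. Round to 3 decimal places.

Var(L−H) = 1 + 1 − 2·0.14 = 2 − 0.28 = 1.72.
With uncorrelated errors the cross-covariances are all true-score covariance, so they carry over unchanged; only the diagonal terms shrink to ρᵢσᵢ².
True-score variance = [0.67 + 0.60] − 0.28 = 1.27 − 0.28 = 0.99.
Reliability = 0.99 / 1.72 = 0.576.

0.576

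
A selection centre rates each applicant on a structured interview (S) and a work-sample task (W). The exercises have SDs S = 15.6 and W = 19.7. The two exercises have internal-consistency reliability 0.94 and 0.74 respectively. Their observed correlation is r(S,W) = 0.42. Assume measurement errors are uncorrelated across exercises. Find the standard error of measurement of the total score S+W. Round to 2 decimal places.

10.75

Var(total) = 631.45 + 258.149 = 889.599.
True-score variance = 515.945 + 258.149 = 774.094, so reliability = 0.8702.
Error variance = 889.599 − 774.094 = 115.505; SEM = √115.505 = 10.75.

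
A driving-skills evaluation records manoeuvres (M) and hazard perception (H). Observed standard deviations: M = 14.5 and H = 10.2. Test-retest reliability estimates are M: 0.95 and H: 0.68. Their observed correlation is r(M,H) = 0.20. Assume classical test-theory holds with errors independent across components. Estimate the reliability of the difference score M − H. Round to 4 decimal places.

Var(M−H) = 14.5² + 10.2² − 2·14.5·10.2·0.20 = 314.29 − 59.16 = 255.13.
With uncorrelated errors the cross-covariances are all true-score covariance, so they carry over unchanged; only the diagonal terms shrink to ρᵢσᵢ².
True-score variance = [14.5²·0.95 + 10.2²·0.68] − 59.16 = 270.485 − 59.16 = 211.325.
Reliability = 211.325 / 255.13 = 0.8283.

0.8283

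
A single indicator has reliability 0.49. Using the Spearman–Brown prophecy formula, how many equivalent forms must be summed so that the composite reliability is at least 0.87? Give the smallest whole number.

7

k ≥ ρ*(1−ρ₁)/(ρ₁(1−ρ*)) = 0.87·0.51 / (0.49·0.13) = 6.965.
Smallest integer k = 7.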